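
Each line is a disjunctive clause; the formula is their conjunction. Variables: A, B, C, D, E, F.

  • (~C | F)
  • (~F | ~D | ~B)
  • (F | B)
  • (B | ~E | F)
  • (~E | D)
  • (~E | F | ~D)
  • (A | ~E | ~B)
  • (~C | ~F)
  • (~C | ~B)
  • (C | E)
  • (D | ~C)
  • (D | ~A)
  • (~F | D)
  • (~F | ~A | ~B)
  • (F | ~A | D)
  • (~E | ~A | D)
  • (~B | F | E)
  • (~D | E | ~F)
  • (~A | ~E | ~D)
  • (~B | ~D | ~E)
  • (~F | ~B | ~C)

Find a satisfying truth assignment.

A = False, B = False, C = False, D = True, E = True, F = True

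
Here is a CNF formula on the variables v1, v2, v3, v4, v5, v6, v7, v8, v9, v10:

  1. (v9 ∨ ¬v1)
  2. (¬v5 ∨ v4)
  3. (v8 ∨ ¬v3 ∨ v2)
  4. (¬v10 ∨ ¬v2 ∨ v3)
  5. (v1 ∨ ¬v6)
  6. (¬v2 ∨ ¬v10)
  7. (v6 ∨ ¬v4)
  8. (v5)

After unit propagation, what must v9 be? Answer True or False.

Unit clause (v5) sets v5 = True.
(¬v5 ∨ v4) with v5 = True leaves only v4, so v4 = True.
(¬v4 ∨ v6) with v4 = True leaves only v6, so v6 = True.
(¬v6 ∨ v1): since v6 = True, the clause reduces to (v1). v1 = True.
(¬v1 ∨ v9): since v1 = True, the clause reduces to (v9). v9 = True.

True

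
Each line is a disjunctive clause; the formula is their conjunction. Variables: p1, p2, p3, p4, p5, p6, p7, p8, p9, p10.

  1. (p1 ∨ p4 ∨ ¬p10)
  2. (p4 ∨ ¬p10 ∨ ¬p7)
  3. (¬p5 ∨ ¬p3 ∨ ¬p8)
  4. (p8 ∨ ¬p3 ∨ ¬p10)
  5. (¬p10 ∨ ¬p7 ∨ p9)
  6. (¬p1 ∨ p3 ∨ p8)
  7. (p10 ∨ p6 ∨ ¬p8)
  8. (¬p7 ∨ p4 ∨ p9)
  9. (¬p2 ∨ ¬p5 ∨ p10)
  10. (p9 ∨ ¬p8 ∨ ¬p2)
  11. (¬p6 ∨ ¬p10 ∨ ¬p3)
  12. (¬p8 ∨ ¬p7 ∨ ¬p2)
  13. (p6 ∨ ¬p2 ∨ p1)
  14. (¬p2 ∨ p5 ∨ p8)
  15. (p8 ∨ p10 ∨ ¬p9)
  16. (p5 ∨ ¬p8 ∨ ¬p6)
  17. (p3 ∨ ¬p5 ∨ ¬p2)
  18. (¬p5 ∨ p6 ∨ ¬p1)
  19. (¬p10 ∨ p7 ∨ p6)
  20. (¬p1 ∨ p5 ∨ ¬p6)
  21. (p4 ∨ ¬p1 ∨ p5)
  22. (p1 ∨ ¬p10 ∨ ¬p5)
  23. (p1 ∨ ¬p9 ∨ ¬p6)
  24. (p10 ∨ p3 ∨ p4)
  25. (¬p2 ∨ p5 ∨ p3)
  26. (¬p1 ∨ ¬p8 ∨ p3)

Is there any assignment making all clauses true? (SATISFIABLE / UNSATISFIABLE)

Pure literal: p2 appears only negated; assign p2 = False.
p4 occurs only positively in the remaining clauses — set p4 = True.
Try p1 = False.
Branch on p3: take p3 = False.
Set p5 = False and propagate.
The remaining clauses are satisfied by p6 = False, p7 = False, p8 = False, p9 = False, p10 = False.
So p1=0  p2=0  p3=0  p4=1  p5=0  p6=0  p7=0  p8=0  p9=0  p10=0 is a satisfying assignment.

SATISFIABLE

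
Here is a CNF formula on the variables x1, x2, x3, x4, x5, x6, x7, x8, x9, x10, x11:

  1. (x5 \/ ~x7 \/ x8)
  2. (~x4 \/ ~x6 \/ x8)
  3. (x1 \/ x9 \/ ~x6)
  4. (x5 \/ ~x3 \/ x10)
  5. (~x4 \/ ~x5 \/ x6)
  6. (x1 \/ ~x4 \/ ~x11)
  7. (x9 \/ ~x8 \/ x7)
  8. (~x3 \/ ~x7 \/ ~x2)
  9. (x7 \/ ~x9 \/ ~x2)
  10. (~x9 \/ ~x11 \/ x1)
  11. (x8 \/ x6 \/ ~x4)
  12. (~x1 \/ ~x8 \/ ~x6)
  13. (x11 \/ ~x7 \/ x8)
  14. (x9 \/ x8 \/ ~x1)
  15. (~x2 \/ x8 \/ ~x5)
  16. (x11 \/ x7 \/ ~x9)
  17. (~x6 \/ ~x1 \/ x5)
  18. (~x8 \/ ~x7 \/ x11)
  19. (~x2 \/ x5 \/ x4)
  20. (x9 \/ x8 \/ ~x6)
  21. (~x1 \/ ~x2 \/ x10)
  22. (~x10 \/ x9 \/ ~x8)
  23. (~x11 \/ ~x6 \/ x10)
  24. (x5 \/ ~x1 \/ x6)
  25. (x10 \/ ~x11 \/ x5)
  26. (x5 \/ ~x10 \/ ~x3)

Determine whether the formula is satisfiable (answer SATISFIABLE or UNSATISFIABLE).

x2 occurs only negated in the remaining clauses — set x2 = False.
Try x1 = True.
Set x3 = True and propagate.
Try x4 = False.
For the remaining variables, x5 = True, x6 = False, x7 = True, x8 = False, x9 = True, x10 = False, x11 = True works.
So x1 = 1, x2 = 0, x3 = 1, x4 = 0, x5 = 1, x6 = 0, x7 = 1, x8 = 0, x9 = 1, x10 = 0, x11 = 1 is a satisfying assignment.

SATISFIABLE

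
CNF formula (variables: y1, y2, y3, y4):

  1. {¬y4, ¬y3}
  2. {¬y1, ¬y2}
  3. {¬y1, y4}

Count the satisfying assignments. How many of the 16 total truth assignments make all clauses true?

The models are:
  y1=F y2=F y3=F y4=F
  y1=F y2=F y3=F y4=T
  y1=F y2=F y3=T y4=F
  y1=F y2=T y3=F y4=F
  y1=F y2=T y3=F y4=T
  y1=F y2=T y3=T y4=F
  y1=T y2=F y3=F y4=T
Count: 7.

7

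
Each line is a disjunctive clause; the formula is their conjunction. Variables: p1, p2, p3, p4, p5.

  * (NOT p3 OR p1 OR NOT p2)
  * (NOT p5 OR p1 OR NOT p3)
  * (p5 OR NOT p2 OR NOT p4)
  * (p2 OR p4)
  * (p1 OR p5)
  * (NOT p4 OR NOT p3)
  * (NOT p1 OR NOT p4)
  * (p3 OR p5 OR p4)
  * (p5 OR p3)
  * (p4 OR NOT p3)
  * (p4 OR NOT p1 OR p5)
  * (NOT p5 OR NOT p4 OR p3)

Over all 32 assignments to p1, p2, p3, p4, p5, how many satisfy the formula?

2

The models are:
  p1=0 p2=1 p3=0 p4=0 p5=1
  p1=1 p2=1 p3=0 p4=0 p5=1
Count: 2.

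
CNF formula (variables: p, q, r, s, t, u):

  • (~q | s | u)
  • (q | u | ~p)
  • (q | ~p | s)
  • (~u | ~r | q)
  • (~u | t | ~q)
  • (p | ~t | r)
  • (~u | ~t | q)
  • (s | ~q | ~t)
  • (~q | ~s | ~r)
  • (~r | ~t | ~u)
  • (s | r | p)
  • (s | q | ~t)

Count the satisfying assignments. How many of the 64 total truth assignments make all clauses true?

Split on q, then s.
  q=T, s=T: remaining (p,r,t,u) ∈ {(F,F,F,F); (T,F,F,F); (T,F,T,F); (T,F,T,T)} — 4.
  q=T, s=F: a clause becomes empty — 0.
  q=F, s=T: 5 of the 16 assignments to (p,r,t,u) work.
  q=F, s=F: remaining (p,r,t,u) ∈ {(F,T,F,F)} — 1.
Total: 4 + 0 + 5 + 1 = 10.

10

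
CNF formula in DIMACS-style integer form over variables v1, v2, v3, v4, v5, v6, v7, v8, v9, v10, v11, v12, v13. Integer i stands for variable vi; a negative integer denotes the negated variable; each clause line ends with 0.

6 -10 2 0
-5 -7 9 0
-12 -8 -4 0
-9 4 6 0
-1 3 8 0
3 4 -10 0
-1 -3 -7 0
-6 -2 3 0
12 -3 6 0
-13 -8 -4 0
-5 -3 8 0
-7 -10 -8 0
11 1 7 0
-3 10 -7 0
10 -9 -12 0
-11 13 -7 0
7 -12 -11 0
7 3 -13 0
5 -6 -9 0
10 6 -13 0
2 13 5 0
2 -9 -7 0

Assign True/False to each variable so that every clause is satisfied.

v1=T, v2=T, v3=T, v4=F, v5=F, v6=T, v7=F, v8=F, v9=F, v10=F, v11=T, v12=F, v13=F

Branch on v1: take v1 = True.
Set v2 = True and propagate.
For the remaining variables, v3 = True, v4 = False, v5 = False, v6 = True, v7 = False, v8 = False, v9 = False, v10 = False, v11 = True, v12 = False, v13 = False works.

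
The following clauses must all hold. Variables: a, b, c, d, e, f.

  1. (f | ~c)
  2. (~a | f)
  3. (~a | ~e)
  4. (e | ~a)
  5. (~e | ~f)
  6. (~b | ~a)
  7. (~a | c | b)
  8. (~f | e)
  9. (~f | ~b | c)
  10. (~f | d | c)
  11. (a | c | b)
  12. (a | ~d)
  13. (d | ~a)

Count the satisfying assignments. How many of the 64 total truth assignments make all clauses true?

Satisfying assignments:
  a=0 b=1 c=0 d=0 e=0 f=0
  a=0 b=1 c=0 d=0 e=1 f=0
That's 2 in total.

2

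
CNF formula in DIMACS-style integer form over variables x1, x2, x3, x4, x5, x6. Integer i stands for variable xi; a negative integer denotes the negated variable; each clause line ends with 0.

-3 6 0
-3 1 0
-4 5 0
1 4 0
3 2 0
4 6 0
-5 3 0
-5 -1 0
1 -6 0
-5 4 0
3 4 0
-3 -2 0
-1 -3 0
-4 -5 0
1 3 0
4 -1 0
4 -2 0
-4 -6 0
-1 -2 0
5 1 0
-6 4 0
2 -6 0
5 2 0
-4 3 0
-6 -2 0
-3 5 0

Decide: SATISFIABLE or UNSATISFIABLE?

UNSATISFIABLE

x4 = True:
  propagation gives x5=True; an empty clause results — contradiction.
x4 = False:
  propagation gives x1=True; an empty clause results — contradiction.
Every branch closes, so no satisfying assignment exists.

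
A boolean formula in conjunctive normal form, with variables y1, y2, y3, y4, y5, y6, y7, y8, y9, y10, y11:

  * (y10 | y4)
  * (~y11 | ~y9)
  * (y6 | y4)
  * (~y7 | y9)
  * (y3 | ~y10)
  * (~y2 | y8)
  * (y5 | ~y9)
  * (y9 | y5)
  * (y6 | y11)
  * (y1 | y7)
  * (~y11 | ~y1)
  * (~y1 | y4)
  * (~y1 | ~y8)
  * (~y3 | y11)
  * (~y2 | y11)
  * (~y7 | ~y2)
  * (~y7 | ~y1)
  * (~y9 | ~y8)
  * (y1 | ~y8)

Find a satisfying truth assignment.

y2 occurs only negated in the remaining clauses — set y2 = False.
y4 occurs only positively in the remaining clauses — set y4 = True.
Try y1 = True.
  then y11 is forced to False.
  then y6 is forced to True.
  then y8 is forced to False.
  then y3 is forced to False.
  then y10 is forced to False.
  then y7 is forced to False.
Branch on y5: take y5 = True.
y9 is now unconstrained; take y9 = True.
Check each clause:
  1. (y10 | y4) — y4 is true.
  2. (~y11 | ~y9) — ~y11 is true.
  3. (y4 | y6) — y4 is true.
  4. (~y7 | y9) — ~y7 is true.
  5. (~y10 | y3) — ~y10 is true.
  6. (y8 | ~y2) — ~y2 is true.
  7. (~y9 | y5) — y5 is true.
  8. (y9 | y5) — y9 is true.
  9. (y6 | y11) — y6 is true.
  10. (y1 | y7) — y1 is true.
  11. (~y1 | ~y11) — ~y11 is true.
  12. (y4 | ~y1) — y4 is true.
  13. (~y1 | ~y8) — ~y8 is true.
  14. (~y3 | y11) — ~y3 is true.
  15. (~y2 | y11) — ~y2 is true.
  16. (~y2 | ~y7) — ~y7 is true.
  17. (~y7 | ~y1) — ~y7 is true.
  18. (~y8 | ~y9) — ~y8 is true.
  19. (y1 | ~y8) — ~y8 is true.

y1=T, y2=F, y3=F, y4=T, y5=T, y6=T, y7=F, y8=F, y9=T, y10=F, y11=F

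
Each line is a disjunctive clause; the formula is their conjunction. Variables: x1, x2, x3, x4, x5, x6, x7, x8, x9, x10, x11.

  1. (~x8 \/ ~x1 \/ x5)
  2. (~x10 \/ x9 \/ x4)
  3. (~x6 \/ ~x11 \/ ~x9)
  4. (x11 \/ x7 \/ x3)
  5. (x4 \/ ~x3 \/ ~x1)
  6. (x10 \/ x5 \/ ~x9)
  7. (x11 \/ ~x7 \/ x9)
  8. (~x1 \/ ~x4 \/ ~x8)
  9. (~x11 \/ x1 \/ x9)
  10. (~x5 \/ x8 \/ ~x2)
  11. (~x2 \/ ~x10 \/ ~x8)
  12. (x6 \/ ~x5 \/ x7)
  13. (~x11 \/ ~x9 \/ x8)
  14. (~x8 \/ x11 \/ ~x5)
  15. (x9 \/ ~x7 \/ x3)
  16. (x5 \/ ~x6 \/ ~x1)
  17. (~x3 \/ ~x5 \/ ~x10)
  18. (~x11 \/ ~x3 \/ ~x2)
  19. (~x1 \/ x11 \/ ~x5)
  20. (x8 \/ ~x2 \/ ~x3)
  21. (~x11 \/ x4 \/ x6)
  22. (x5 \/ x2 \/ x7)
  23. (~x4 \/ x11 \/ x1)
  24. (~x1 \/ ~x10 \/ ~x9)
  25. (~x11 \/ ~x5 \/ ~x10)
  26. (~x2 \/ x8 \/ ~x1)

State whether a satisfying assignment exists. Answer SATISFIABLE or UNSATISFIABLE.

SATISFIABLE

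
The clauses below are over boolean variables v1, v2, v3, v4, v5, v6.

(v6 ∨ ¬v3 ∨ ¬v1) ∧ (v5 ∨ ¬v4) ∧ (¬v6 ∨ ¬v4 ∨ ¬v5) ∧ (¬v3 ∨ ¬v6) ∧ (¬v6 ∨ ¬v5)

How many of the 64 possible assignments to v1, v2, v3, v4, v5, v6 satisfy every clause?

22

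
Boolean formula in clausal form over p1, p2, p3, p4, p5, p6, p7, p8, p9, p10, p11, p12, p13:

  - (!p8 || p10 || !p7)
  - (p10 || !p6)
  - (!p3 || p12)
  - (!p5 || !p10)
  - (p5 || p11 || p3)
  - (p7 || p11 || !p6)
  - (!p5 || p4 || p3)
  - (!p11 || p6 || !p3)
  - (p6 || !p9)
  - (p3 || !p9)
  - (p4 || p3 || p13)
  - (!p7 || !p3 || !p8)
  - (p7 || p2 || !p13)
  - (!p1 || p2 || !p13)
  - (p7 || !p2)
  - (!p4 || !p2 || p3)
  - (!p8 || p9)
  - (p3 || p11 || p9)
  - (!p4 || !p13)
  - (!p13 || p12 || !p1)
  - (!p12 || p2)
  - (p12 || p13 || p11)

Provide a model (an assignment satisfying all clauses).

p1 occurs only negated in the remaining clauses — set p1 = False.
p8 occurs only negated in the remaining clauses — set p8 = False.
Try p2 = False.
  then p12 is forced to False.
  then p3 is forced to False.
  then p9 is forced to False.
  then p11 is forced to True.
Branch on p4: take p4 = True.
  then p13 is forced to False.
The remaining clauses are satisfied by p5 = False, p6 = False, p7 = False, p10 = False.
Every clause has at least one true literal under this assignment.

p1=False  p2=False  p3=False  p4=True  p5=False  p6=False  p7=False  p8=False  p9=False  p10=False  p11=True  p12=False  p13=False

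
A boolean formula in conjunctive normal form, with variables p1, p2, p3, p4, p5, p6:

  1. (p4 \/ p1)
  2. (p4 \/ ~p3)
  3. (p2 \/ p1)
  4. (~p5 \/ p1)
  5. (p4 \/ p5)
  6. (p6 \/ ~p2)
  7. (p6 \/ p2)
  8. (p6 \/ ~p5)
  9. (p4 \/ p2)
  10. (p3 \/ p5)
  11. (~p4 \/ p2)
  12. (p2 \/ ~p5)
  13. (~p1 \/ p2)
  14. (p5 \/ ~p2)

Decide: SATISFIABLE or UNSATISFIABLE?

p6 occurs only positively in the remaining clauses — set p6 = True.
Set p1 = True and propagate.
  then p2 is forced to True.
  then p5 is forced to True.
For the remaining variables, p3 = True, p4 = True works.
So p1=True, p2=True, p3=True, p4=True, p5=True, p6=True is a satisfying assignment.

SATISFIABLE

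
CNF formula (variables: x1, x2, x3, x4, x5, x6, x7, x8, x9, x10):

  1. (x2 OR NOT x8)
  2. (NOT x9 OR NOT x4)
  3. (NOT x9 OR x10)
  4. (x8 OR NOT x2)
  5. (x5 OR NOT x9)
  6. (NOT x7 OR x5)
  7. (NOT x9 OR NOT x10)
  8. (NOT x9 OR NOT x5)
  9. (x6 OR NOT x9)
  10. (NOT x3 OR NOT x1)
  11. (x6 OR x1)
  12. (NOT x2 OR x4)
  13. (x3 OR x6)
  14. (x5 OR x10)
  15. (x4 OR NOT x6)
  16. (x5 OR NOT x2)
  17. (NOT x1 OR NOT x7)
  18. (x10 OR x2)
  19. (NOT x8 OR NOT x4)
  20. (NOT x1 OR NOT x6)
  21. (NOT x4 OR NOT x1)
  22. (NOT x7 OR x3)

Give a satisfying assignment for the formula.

x1=False, x2=False, x3=False, x4=True, x5=False, x6=True, x7=False, x8=False, x9=False, x10=True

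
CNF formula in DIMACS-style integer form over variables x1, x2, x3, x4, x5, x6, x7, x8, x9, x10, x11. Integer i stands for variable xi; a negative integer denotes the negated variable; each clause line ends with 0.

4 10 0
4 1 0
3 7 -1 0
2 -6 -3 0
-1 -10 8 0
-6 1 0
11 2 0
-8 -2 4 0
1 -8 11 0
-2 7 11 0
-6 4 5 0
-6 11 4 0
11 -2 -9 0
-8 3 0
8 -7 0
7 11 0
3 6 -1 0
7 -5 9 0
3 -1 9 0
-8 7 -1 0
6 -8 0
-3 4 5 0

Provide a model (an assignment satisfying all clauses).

x4 occurs only positively in the remaining clauses — set x4 = True.
Pure literal: x11 appears only positively; assign x11 = True.
Set x1 = False and propagate.
  then x6 is forced to False.
  then x8 is forced to False.
  then x7 is forced to False.
The remaining clauses are satisfied by x2 = False, x3 = False, x5 = False, x9 = True, x10 = True.
Every clause has at least one true literal under this assignment.

x1=F  x2=F  x3=F  x4=T  x5=F  x6=F  x7=F  x8=F  x9=T  x10=T  x11=T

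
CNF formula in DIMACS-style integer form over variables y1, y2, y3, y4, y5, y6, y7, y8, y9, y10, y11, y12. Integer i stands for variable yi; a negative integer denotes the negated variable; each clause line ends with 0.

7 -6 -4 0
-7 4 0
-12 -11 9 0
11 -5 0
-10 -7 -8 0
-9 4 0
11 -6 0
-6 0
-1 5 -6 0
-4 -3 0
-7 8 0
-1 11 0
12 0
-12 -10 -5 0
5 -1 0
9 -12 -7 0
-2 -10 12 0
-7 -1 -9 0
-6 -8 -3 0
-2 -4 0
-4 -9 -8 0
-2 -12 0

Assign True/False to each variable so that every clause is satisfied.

y1=F  y2=F  y3=F  y4=T  y5=F  y6=F  y7=F  y8=T  y9=F  y10=T  y11=F  y12=T

Unit propagation: (~y6) forces y6 = False.
(y12) is a unit clause, so y12 = True.
Unit propagation: (~y2) forces y2 = False.
Pure literal: y1 appears only negated; assign y1 = False.
y3 occurs only negated in the remaining clauses — set y3 = False.
Set y4 = True and propagate.
The remaining clauses are satisfied by y5 = False, y7 = False, y8 = True, y9 = False, y10 = True, y11 = False.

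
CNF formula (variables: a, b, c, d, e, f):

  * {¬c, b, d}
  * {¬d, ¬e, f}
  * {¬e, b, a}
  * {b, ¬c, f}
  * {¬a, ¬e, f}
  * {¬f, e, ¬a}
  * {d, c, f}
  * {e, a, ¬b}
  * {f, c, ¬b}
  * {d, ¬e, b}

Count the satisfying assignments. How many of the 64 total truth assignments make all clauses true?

18

Case analysis on b and e:
  b=1, e=1: 9 of the 16 assignments to (a,c,d,f) work.
  b=1, e=0: remaining (a,c,d,f) ∈ {(1,1,0,0); (1,1,1,0)} — 2.
  b=0, e=1: remaining (a,c,d,f) ∈ {(1,0,1,1); (1,1,1,1)} — 2.
  b=0, e=0: 5 of the 16 assignments to (a,c,d,f) work.
Total: 9 + 2 + 2 + 5 = 18.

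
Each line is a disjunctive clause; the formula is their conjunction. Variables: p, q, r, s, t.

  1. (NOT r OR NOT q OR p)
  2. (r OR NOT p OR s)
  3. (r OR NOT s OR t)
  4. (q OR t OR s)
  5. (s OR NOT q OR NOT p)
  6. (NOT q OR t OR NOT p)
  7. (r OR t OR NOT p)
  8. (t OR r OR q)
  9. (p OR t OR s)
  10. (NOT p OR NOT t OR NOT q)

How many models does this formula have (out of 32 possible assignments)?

Case analysis on p and t:
  p=1, t=1: remaining (q,r,s) ∈ {(0,0,1); (0,1,0); (0,1,1)} — 3.
  p=1, t=0: remaining (q,r,s) ∈ {(0,1,1)} — 1.
  p=0, t=1: s free; 3 ways for (q,r) × 2^1 = 6.
  p=0, t=0: remaining (q,r,s) ∈ {(0,1,1)} — 1.
Total: 3 + 1 + 6 + 1 = 11.

11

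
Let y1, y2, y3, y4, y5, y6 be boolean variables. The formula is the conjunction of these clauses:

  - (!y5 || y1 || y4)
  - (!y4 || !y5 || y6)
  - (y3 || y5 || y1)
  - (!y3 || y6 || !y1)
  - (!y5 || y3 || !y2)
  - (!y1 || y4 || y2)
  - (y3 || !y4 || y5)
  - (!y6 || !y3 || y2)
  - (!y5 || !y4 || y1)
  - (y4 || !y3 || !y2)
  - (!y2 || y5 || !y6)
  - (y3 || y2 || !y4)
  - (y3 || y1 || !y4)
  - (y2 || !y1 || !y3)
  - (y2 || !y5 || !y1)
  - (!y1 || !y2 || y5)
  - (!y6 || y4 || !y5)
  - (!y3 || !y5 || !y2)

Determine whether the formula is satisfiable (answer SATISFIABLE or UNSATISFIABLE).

Branch on y1: take y1 = False.
Branch on y2: take y2 = False.
The remaining clauses are satisfied by y3 = True, y4 = True, y5 = False, y6 = False.
So y1 = F  y2 = F  y3 = T  y4 = T  y5 = F  y6 = F is a satisfying assignment.

SATISFIABLE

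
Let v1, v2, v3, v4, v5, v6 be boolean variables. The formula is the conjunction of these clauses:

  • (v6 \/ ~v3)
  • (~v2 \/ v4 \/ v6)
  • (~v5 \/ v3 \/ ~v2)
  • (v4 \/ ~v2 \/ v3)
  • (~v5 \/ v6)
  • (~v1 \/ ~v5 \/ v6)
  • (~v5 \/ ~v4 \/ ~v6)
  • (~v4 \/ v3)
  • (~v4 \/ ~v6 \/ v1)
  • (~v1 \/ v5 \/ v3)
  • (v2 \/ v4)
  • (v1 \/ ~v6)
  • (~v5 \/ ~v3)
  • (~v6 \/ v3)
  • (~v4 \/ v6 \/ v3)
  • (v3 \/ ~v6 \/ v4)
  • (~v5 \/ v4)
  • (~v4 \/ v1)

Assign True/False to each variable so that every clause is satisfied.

v1=1, v2=0, v3=1, v4=1, v5=0, v6=1

Check each clause:
  1. (v6 \/ ~v3) — v6 is true.
  2. (~v2 \/ v4 \/ v6) — v4 is true.
  3. (~v5 \/ ~v2 \/ v3) — v3 is true.
  4. (v4 \/ ~v2 \/ v3) — v3 is true.
  5. (v6 \/ ~v5) — ~v5 is true.
  6. (v6 \/ ~v1 \/ ~v5) — ~v5 is true.
  7. (~v6 \/ ~v5 \/ ~v4) — ~v5 is true.
  8. (v3 \/ ~v4) — v3 is true.
  9. (v1 \/ ~v4 \/ ~v6) — v1 is true.
  10. (v3 \/ v5 \/ ~v1) — v3 is true.
  11. (v2 \/ v4) — v4 is true.
  12. (v1 \/ ~v6) — v1 is true.
  13. (~v3 \/ ~v5) — ~v5 is true.
  14. (~v6 \/ v3) — v3 is true.
  15. (~v4 \/ v3 \/ v6) — v3 is true.
  16. (~v6 \/ v4 \/ v3) — v3 is true.
  17. (v4 \/ ~v5) — ~v5 is true.
  18. (v1 \/ ~v4) — v1 is true.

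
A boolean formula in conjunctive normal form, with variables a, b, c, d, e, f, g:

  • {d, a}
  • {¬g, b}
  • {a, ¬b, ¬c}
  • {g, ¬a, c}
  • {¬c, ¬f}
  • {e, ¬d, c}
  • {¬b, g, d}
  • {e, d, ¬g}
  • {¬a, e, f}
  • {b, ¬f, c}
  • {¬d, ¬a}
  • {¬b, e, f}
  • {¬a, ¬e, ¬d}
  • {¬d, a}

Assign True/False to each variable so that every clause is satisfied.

Try a = True.
  then d is forced to False.
Set b = True and propagate.
  then g is forced to True.
  then e is forced to True.
The remaining clauses are satisfied by c = False, f = False.
Every clause has at least one true literal under this assignment.

a=T, b=T, c=F, d=F, e=T, f=F, g=T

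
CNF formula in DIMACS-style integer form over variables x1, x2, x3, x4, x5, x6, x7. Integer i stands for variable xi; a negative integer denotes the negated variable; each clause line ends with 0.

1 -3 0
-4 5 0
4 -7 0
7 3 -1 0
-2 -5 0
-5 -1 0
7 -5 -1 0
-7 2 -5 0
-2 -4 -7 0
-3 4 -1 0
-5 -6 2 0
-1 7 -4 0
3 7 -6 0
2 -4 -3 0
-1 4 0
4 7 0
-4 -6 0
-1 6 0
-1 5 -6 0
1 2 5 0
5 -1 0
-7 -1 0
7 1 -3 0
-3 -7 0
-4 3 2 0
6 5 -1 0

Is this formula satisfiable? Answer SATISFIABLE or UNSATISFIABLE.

x1 = True:
  propagation gives x5=False; an empty clause results — contradiction.
x1 = False:
  x2 = True:
    propagation gives x5=False, x4=False, x7=False; an empty clause results — contradiction.
  x2 = False:
    propagation gives x5=True, x7=False, x6=False, x4=True; an empty clause results — contradiction.
Every branch closes, so no satisfying assignment exists.

UNSATISFIABLE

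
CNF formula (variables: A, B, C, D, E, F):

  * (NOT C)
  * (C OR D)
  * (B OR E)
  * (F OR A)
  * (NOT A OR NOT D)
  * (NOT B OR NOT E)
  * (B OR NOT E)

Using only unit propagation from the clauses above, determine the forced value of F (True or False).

True

(NOT C) stands alone — C = False.
From (D OR C) and C = False: D = True.
In (NOT A OR NOT D), NOT D is now false; NOT A must hold, so A = False.
In (F OR A), A is now false; F must hold, so F = True.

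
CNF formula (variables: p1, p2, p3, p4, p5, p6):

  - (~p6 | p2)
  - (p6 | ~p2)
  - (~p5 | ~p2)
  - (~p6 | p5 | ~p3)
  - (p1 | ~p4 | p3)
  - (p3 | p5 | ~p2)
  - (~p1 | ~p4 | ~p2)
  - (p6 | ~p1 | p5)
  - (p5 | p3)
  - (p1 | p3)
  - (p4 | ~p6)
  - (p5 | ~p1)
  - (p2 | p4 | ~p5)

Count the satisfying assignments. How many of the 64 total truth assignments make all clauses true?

5

The models are:
  p1=0 p2=0 p3=1 p4=0 p5=0 p6=0
  p1=0 p2=0 p3=1 p4=1 p5=0 p6=0
  p1=0 p2=0 p3=1 p4=1 p5=1 p6=0
  p1=1 p2=0 p3=0 p4=1 p5=1 p6=0
  p1=1 p2=0 p3=1 p4=1 p5=1 p6=0
That's 5 in total.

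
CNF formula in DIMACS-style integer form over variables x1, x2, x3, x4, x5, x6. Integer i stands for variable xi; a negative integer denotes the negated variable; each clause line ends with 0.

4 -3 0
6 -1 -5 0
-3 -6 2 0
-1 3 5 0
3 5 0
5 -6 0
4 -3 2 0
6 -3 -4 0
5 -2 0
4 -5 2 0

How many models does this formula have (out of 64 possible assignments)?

11

Case analysis on x3 and x5:
  x3=1, x5=1: remaining (x1,x2,x4,x6) ∈ {(0,1,1,1); (1,1,1,1)} — 2.
  x3=1, x5=0: a clause becomes empty — 0.
  x3=0, x5=1: 9 of the 16 assignments to (x1,x2,x4,x6) work.
  x3=0, x5=0: a clause becomes empty — 0.
Total: 2 + 0 + 9 + 0 = 11.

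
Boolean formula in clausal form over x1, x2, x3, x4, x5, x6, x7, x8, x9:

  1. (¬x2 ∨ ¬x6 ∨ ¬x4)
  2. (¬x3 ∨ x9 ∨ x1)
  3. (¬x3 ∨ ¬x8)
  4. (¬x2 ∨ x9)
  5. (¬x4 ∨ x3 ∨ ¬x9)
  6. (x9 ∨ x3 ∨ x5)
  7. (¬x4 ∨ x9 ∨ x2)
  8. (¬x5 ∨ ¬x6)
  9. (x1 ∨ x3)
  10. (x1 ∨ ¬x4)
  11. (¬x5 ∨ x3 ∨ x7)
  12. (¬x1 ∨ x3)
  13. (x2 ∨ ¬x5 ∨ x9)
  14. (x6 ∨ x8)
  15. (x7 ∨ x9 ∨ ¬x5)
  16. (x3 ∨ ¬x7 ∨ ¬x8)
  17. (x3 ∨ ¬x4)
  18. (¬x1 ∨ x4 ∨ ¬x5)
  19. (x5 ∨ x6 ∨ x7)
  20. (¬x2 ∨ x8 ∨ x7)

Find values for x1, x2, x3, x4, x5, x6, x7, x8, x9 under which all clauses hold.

x1 = T, x2 = F, x3 = T, x4 = F, x5 = F, x6 = T, x7 = T, x8 = F, x9 = F

Check each clause:
  1. (¬x2 ∨ ¬x4 ∨ ¬x6) — ¬x4 is true.
  2. (¬x3 ∨ x1 ∨ x9) — x1 is true.
  3. (¬x8 ∨ ¬x3) — ¬x8 is true.
  4. (¬x2 ∨ x9) — ¬x2 is true.
  5. (¬x9 ∨ x3 ∨ ¬x4) — x3 is true.
  6. (x3 ∨ x9 ∨ x5) — x3 is true.
  7. (¬x4 ∨ x9 ∨ x2) — ¬x4 is true.
  8. (¬x6 ∨ ¬x5) — ¬x5 is true.
  9. (x3 ∨ x1) — x1 is true.
  10. (¬x4 ∨ x1) — x1 is true.
  11. (x7 ∨ ¬x5 ∨ x3) — x3 is true.
  12. (¬x1 ∨ x3) — x3 is true.
  13. (¬x5 ∨ x9 ∨ x2) — ¬x5 is true.
  14. (x6 ∨ x8) — x6 is true.
  15. (¬x5 ∨ x7 ∨ x9) — ¬x5 is true.
  16. (¬x8 ∨ ¬x7 ∨ x3) — ¬x8 is true.
  17. (x3 ∨ ¬x4) — x3 is true.
  18. (¬x1 ∨ ¬x5 ∨ x4) — ¬x5 is true.
  19. (x7 ∨ x6 ∨ x5) — x6 is true.
  20. (x8 ∨ ¬x2 ∨ x7) — ¬x2 is true.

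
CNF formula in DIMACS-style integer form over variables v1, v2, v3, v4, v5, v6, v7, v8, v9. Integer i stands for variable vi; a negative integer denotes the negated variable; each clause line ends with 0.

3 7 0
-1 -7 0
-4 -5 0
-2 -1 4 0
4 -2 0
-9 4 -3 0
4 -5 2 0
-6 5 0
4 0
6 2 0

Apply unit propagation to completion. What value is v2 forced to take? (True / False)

Unit clause (v4) sets v4 = True.
(NOT v5 OR NOT v4) with v4 = True leaves only NOT v5, so v5 = False.
(v5 OR NOT v6): since v5 = False, the clause reduces to (NOT v6). v6 = False.
(v2 OR v6): since v6 = False, the clause reduces to (v2). v2 = True.

True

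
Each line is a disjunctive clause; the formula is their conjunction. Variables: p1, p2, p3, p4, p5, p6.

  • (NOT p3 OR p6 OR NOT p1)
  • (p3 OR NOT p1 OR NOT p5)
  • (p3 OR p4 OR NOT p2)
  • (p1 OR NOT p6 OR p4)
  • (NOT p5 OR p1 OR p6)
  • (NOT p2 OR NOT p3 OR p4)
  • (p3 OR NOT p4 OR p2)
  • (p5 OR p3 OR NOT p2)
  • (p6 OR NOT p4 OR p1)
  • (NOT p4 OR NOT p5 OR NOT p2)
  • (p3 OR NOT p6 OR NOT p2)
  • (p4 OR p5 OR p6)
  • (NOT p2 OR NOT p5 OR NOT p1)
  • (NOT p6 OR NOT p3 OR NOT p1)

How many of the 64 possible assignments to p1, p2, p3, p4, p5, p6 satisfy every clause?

Satisfying assignments:
  p1=F p2=F p3=T p4=T p5=F p6=T
  p1=F p2=F p3=T p4=T p5=T p6=T
  p1=F p2=T p3=T p4=T p5=F p6=T
  p1=T p2=F p3=F p4=F p5=F p6=T
That's 4 in total.

4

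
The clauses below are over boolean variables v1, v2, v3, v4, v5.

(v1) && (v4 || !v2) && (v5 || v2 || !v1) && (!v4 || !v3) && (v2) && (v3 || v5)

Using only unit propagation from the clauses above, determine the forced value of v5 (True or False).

True

(v1) is a unit clause: v1 = True.
(v2) stands alone — v2 = True.
(!v2 || v4) with v2 = True leaves only v4, so v4 = True.
(!v3 || !v4) with v4 = True leaves only !v3, so v3 = False.
From (v3 || v5) and v3 = False: v5 = True.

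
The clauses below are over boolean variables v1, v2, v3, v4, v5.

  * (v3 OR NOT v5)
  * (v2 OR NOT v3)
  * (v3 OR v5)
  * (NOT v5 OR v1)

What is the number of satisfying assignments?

Satisfying assignments:
  v1=F v2=T v3=T v4=F v5=F
  v1=F v2=T v3=T v4=T v5=F
  v1=T v2=T v3=T v4=F v5=F
  v1=T v2=T v3=T v4=F v5=T
  v1=T v2=T v3=T v4=T v5=F
  v1=T v2=T v3=T v4=T v5=T
Count: 6.

6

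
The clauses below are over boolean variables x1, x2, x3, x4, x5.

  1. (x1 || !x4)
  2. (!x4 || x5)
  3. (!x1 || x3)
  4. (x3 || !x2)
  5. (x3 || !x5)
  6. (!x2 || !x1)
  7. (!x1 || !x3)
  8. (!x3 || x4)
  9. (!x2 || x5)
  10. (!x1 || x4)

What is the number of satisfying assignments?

1

The models are:
  x1=F x2=F x3=F x4=F x5=F
That's 1 in total.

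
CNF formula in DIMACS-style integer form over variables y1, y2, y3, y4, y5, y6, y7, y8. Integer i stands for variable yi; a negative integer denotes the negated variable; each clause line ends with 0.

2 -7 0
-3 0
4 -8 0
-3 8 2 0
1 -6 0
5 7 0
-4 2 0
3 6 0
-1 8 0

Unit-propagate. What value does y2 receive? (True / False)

True

(!y3) is a unit clause: y3 = False.
(y3 || y6): since y3 = False, the clause reduces to (y6). y6 = True.
(y1 || !y6): since y6 = True, the clause reduces to (y1). y1 = True.
(y8 || !y1): since y1 = True, the clause reduces to (y8). y8 = True.
In (!y8 || y4), !y8 is now false; y4 must hold, so y4 = True.
In (!y4 || y2), !y4 is now false; y2 must hold, so y2 = True.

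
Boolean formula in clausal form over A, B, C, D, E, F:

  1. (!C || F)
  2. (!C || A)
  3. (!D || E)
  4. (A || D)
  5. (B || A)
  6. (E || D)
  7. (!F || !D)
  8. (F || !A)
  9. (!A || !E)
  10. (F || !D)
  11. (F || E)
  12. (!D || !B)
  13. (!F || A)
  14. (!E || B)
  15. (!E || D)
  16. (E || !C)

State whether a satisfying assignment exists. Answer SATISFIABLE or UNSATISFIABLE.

D = True:
  propagation gives E=True, F=False; an empty clause results — contradiction.
D = False:
  propagation gives A=True, E=True; an empty clause results — contradiction.
Every branch closes, so no satisfying assignment exists.

UNSATISFIABLE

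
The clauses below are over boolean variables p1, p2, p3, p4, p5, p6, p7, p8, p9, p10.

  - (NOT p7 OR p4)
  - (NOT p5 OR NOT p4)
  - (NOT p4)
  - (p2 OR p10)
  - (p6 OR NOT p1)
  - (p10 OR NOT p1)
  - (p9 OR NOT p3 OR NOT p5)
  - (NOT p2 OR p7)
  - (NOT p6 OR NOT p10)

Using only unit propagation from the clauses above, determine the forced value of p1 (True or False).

Unit clause (NOT p4) sets p4 = False.
(NOT p7 OR p4) with p4 = False leaves only NOT p7, so p7 = False.
(NOT p2 OR p7) with p7 = False leaves only NOT p2, so p2 = False.
From (p2 OR p10) and p2 = False: p10 = True.
(NOT p6 OR NOT p10): since p10 = True, the clause reduces to (NOT p6). p6 = False.
(NOT p1 OR p6): since p6 = False, the clause reduces to (NOT p1). p1 = False.

False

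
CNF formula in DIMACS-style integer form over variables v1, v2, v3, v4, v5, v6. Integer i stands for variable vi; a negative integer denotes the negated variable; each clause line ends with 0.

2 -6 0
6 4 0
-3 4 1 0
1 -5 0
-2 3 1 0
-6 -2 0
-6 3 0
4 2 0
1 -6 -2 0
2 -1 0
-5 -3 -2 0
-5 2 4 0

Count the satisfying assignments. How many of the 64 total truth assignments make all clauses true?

6

Satisfying assignments:
  v1=0 v2=0 v3=0 v4=1 v5=0 v6=0
  v1=0 v2=0 v3=1 v4=1 v5=0 v6=0
  v1=0 v2=1 v3=1 v4=1 v5=0 v6=0
  v1=1 v2=1 v3=0 v4=1 v5=0 v6=0
  v1=1 v2=1 v3=0 v4=1 v5=1 v6=0
  v1=1 v2=1 v3=1 v4=1 v5=0 v6=0
Count: 6.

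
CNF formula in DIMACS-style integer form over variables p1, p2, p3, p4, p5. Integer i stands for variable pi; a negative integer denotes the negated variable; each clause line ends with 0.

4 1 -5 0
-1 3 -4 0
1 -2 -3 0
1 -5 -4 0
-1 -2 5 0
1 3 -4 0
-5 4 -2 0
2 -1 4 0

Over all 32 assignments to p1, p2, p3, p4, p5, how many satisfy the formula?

7

Case analysis on p1 and p4:
  p1=1, p4=1: remaining (p2,p3,p5) ∈ {(0,1,0); (0,1,1); (1,1,1)} — 3.
  p1=1, p4=0: a clause becomes empty — 0.
  p1=0, p4=1: remaining (p2,p3,p5) ∈ {(0,1,0)} — 1.
  p1=0, p4=0: remaining (p2,p3,p5) ∈ {(0,0,0); (0,1,0); (1,0,0)} — 3.
Total: 3 + 0 + 1 + 3 = 7.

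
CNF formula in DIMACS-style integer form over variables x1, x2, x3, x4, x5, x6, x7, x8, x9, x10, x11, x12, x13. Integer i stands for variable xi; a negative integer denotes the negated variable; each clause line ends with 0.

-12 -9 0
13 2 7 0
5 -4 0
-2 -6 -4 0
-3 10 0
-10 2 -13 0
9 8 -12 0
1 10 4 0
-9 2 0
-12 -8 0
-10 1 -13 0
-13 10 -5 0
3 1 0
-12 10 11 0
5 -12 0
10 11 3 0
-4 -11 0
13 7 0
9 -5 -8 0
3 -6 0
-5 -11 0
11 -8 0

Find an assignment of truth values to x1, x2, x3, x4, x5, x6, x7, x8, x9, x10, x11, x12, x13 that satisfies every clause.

x1 = F, x2 = F, x3 = T, x4 = F, x5 = T, x6 = T, x7 = T, x8 = F, x9 = F, x10 = T, x11 = F, x12 = F, x13 = F

x7 occurs only positively in the remaining clauses — set x7 = True.
Pure literal: x12 appears only negated; assign x12 = False.
Set x1 = False and propagate.
  then x3 is forced to True.
  then x10 is forced to True.
  then x13 is forced to False.
Branch on x2: take x2 = False.
  then x9 is forced to False.
Branch on x4: take x4 = False.
The remaining clauses are satisfied by x5 = True, x6 = True, x8 = False, x11 = False.
Every clause has at least one true literal under this assignment.
Check each clause:
  1. (~x12 | ~x9) — ~x12 is true.
  2. (x7 | x13 | x2) — x7 is true.
  3. (x5 | ~x4) — ~x4 is true.
  4. (~x2 | ~x4 | ~x6) — ~x4 is true.
  5. (x10 | ~x3) — x10 is true.
  6. (~x13 | x2 | ~x10) — ~x13 is true.
  7. (~x12 | x8 | x9) — ~x12 is true.
  8. (x1 | x10 | x4) — x10 is true.
  9. (x2 | ~x9) — ~x9 is true.
  10. (~x12 | ~x8) — ~x8 is true.
  11. (~x13 | x1 | ~x10) — ~x13 is true.
  12. (~x13 | x10 | ~x5) — x10 is true.
  13. (x1 | x3) — x3 is true.
  14. (x11 | ~x12 | x10) — x10 is true.
  15. (x5 | ~x12) — ~x12 is true.
  16. (x10 | x11 | x3) — x10 is true.
  17. (~x4 | ~x11) — ~x4 is true.
  18. (x13 | x7) — x7 is true.
  19. (~x8 | x9 | ~x5) — ~x8 is true.
  20. (~x6 | x3) — x3 is true.
  21. (~x11 | ~x5) — ~x11 is true.
  22. (~x8 | x11) — ~x8 is true.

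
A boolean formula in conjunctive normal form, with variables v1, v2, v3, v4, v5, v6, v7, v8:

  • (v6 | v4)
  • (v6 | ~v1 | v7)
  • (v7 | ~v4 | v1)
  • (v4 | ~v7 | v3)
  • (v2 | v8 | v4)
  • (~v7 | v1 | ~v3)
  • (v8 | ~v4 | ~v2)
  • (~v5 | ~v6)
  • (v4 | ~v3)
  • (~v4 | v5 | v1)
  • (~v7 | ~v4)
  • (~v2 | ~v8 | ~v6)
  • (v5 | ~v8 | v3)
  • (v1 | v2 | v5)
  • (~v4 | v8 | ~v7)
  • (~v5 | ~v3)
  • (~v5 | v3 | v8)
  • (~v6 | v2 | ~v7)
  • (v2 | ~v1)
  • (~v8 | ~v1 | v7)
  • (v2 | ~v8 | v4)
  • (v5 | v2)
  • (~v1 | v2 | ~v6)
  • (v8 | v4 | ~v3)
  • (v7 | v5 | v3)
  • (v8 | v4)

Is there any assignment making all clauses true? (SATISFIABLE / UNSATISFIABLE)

UNSATISFIABLE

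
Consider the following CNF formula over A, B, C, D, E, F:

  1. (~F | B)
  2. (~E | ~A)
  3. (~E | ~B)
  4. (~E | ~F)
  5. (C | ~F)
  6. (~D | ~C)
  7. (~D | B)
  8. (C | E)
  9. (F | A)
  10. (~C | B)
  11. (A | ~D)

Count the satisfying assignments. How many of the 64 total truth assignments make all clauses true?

3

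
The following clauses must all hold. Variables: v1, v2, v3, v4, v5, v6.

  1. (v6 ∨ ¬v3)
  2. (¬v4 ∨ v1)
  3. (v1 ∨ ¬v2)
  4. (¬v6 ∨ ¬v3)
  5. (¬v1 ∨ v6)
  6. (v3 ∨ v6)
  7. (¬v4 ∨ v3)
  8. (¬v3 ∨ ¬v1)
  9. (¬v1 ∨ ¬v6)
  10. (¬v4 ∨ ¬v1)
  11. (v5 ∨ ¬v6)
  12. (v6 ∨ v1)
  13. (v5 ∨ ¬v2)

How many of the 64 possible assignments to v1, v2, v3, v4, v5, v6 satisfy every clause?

1

Satisfying assignments:
  v1=0 v2=0 v3=0 v4=0 v5=1 v6=1
That's 1 in total.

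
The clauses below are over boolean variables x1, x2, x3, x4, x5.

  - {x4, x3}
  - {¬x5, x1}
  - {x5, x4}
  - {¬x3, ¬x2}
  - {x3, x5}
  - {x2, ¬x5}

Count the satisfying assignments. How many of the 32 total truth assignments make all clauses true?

3

Satisfying assignments:
  x1=0 x2=0 x3=1 x4=1 x5=0
  x1=1 x2=0 x3=1 x4=1 x5=0
  x1=1 x2=1 x3=0 x4=1 x5=1
That's 3 in total.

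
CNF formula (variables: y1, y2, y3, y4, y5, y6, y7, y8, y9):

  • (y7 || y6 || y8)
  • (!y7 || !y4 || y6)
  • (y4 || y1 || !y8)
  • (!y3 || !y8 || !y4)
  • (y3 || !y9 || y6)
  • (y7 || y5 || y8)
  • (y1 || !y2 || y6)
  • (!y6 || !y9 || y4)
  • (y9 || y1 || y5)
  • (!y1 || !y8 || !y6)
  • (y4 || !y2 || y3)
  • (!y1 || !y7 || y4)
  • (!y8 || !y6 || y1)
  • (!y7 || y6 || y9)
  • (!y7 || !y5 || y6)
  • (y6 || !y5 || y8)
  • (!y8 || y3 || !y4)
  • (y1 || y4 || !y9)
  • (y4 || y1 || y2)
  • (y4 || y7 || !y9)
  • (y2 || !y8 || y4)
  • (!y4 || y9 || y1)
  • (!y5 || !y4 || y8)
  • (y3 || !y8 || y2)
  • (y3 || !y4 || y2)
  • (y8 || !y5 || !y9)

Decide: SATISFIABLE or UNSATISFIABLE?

SATISFIABLE

Branch on y1: take y1 = True.
For the remaining variables, y2 = True, y3 = True, y4 = False, y5 = True, y6 = True, y7 = False, y8 = False, y9 = False works.
So y1=True, y2=True, y3=True, y4=False, y5=True, y6=True, y7=False, y8=False, y9=False is a satisfying assignment.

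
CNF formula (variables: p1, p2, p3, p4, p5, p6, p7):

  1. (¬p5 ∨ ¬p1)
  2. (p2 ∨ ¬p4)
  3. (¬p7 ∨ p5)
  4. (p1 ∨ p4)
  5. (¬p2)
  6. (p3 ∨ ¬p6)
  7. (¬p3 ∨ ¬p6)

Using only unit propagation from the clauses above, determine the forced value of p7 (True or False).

False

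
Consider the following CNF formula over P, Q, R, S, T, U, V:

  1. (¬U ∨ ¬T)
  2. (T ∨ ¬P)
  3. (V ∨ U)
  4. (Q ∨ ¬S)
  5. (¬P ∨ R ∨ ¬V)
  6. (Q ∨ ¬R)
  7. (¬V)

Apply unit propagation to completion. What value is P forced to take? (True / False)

Unit clause (¬V) sets V = False.
In (V ∨ U), V is now false; U must hold, so U = True.
From (¬U ∨ ¬T) and U = True: T = False.
From (T ∨ ¬P) and T = False: P = False.

False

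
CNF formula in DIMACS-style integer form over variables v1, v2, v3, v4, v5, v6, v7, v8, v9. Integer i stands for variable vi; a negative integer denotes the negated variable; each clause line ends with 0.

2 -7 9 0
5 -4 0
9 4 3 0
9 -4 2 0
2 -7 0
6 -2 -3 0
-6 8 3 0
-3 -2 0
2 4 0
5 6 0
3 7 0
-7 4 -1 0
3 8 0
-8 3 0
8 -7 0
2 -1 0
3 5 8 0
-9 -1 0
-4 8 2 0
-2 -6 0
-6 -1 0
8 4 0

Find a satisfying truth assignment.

v1 = False, v2 = False, v3 = True, v4 = True, v5 = True, v6 = False, v7 = False, v8 = True, v9 = True

v1 occurs only negated in the remaining clauses — set v1 = False.
v5 occurs only positively in the remaining clauses — set v5 = True.
Try v2 = False.
  then v7 is forced to False.
  then v4 is forced to True.
  then v9 is forced to True.
  then v3 is forced to True.
  then v8 is forced to True.
v6 is now unconstrained; take v6 = False.
Check each clause:
  1. (v2 \/ v9 \/ ~v7) — ~v7 is true.
  2. (v5 \/ ~v4) — v5 is true.
  3. (v3 \/ v9 \/ v4) — v9 is true.
  4. (~v4 \/ v2 \/ v9) — v9 is true.
  5. (v2 \/ ~v7) — ~v7 is true.
  6. (~v2 \/ ~v3 \/ v6) — ~v2 is true.
  7. (~v6 \/ v3 \/ v8) — v8 is true.
  8. (~v3 \/ ~v2) — ~v2 is true.
  9. (v4 \/ v2) — v4 is true.
  10. (v5 \/ v6) — v5 is true.
  11. (v3 \/ v7) — v3 is true.
  12. (v4 \/ ~v7 \/ ~v1) — ~v7 is true.
  13. (v3 \/ v8) — v8 is true.
  14. (~v8 \/ v3) — v3 is true.
  15. (~v7 \/ v8) — v8 is true.
  16. (~v1 \/ v2) — ~v1 is true.
  17. (v5 \/ v8 \/ v3) — v8 is true.
  18. (~v9 \/ ~v1) — ~v1 is true.
  19. (~v4 \/ v8 \/ v2) — v8 is true.
  20. (~v6 \/ ~v2) — ~v6 is true.
  21. (~v6 \/ ~v1) — ~v6 is true.
  22. (v8 \/ v4) — v8 is true.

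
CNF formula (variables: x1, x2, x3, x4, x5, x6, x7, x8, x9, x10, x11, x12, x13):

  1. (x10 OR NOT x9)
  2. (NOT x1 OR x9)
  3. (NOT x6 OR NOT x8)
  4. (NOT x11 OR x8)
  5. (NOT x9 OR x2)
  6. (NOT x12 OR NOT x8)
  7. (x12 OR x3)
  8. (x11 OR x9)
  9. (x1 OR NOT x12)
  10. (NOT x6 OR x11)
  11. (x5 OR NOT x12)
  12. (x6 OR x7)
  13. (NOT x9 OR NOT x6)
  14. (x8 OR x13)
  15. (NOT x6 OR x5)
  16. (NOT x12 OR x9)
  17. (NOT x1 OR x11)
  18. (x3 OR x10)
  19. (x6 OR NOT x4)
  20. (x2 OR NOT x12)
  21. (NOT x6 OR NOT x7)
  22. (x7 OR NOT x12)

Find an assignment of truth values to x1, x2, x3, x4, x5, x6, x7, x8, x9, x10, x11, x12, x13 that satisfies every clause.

x1=True, x2=True, x3=True, x4=False, x5=False, x6=False, x7=True, x8=True, x9=True, x10=True, x11=True, x12=False, x13=True

Pure literal: x2 appears only positively; assign x2 = True.
Pure literal: x3 appears only positively; assign x3 = True.
Branch on x1: take x1 = True.
  then x9 is forced to True.
  then x10 is forced to True.
  then x6 is forced to False.
  then x7 is forced to True.
  then x11 is forced to True.
  then x8 is forced to True.
  then x12 is forced to False.
  then x4 is forced to False.
x5, x13 are now unconstrained; take x5 = False, x13 = True.
Every clause has at least one true literal under this assignment.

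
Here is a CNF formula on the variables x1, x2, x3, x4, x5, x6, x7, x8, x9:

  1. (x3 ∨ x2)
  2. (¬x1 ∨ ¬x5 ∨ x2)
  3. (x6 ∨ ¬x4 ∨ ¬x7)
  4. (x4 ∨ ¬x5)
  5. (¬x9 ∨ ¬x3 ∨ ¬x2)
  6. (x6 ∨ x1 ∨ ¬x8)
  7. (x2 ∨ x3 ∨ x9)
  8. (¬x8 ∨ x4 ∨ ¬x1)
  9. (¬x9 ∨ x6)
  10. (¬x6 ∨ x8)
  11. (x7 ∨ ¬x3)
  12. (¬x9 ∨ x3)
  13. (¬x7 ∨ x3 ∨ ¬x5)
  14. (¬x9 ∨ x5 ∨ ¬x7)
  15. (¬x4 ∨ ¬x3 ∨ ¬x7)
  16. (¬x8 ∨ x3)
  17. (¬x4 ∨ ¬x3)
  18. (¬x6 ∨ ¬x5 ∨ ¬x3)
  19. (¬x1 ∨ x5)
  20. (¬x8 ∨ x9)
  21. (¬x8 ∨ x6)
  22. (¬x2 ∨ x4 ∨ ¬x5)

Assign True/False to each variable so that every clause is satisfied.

Set x1 = False and propagate.
For the remaining variables, x2 = False, x3 = True, x4 = False, x5 = False, x6 = False, x7 = True, x8 = False, x9 = False works.
Every clause has at least one true literal under this assignment.

x1=F, x2=F, x3=T, x4=F, x5=F, x6=F, x7=T, x8=F, x9=F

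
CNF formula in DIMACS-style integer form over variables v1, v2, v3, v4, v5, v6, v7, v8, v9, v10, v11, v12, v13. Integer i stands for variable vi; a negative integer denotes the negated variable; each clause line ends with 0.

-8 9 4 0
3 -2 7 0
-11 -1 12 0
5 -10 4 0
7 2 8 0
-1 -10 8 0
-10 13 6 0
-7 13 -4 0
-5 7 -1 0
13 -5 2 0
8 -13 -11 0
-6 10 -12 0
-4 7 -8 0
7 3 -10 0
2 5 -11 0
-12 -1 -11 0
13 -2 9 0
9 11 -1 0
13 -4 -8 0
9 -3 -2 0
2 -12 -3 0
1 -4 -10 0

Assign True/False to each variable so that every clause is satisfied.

v1=1, v2=0, v3=1, v4=1, v5=0, v6=0, v7=1, v8=0, v9=1, v10=0, v11=0, v12=0, v13=1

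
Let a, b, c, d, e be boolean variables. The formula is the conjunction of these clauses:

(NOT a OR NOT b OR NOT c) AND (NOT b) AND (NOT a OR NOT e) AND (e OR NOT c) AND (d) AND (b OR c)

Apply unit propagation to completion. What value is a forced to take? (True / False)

False

(NOT b) is a unit clause: b = False.
(d) stands alone — d = True.
In (b OR c), b is now false; c must hold, so c = True.
In (e OR NOT c), NOT c is now false; e must hold, so e = True.
From (NOT a OR NOT e) and e = True: a = False.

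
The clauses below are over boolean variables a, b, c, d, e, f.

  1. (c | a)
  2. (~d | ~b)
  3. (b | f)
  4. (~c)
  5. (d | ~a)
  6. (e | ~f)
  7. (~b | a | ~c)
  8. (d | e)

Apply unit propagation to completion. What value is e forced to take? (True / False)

True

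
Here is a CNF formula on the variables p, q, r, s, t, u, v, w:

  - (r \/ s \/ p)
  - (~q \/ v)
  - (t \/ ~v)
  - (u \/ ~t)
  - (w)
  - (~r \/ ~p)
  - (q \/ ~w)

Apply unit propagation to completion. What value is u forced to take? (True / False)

True

Unit clause (w) sets w = True.
(q \/ ~w) with w = True leaves only q, so q = True.
(~q \/ v) with q = True leaves only v, so v = True.
From (t \/ ~v) and v = True: t = True.
In (u \/ ~t), ~t is now false; u must hold, so u = True.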